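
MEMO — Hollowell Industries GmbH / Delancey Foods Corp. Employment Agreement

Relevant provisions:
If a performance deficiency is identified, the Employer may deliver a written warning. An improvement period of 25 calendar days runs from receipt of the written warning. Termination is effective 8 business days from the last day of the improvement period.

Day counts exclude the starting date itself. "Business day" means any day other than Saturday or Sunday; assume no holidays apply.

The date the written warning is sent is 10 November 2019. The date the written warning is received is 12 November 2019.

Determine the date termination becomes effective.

Adding 25 calendar days to 12 November 2019 gives 7 December 2019, which is the last day of the improvement period.
The date termination becomes effective: counting 8 business days from Saturday, 7 December 2019 (Dec 9, Dec 10, Dec 11, Dec 12, Dec 13, Dec 16, Dec 17, Dec 18, skipping weekends) reaches Wednesday, 18 December 2019.

18 December 2019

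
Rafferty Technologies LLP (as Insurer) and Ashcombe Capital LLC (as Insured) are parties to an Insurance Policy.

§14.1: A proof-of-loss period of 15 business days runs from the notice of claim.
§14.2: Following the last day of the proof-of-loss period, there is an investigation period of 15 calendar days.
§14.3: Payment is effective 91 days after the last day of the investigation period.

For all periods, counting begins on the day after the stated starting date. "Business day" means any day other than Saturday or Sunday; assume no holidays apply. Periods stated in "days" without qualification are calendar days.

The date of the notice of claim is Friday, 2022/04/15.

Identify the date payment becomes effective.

From Friday, 2022/04/15, 15 business days (Apr 18, Apr 19, Apr 20, Apr 21, …, May 4, May 5, May 6, skipping weekends) brings us to Friday, 2022/05/06, which is the last day of the proof-of-loss period.
The last day of the investigation period: 2022/05/06 + 15 days = 2022/05/21.
The date payment becomes effective: 2022/05/21 + 91 days = 2022/08/20.

2022/08/20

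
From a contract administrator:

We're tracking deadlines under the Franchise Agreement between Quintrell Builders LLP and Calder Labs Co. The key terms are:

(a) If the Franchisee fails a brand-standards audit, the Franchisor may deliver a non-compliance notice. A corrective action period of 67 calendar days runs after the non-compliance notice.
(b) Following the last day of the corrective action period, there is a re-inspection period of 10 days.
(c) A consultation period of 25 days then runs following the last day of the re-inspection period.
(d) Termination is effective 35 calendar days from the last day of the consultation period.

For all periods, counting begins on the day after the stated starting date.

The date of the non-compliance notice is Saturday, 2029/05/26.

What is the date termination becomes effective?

Adding 67 calendar days to 2029/05/26 gives 2029/08/01, which is the last day of the corrective action period.
The last day of the re-inspection period: 2029/08/01 + 10 days = 2029/08/11.
The last day of the consultation period: 2029/08/11 + 25 days = 2029/09/05.
The date termination becomes effective: 35 calendar days after 2029/09/05 is 2029/10/10.

2029/10/10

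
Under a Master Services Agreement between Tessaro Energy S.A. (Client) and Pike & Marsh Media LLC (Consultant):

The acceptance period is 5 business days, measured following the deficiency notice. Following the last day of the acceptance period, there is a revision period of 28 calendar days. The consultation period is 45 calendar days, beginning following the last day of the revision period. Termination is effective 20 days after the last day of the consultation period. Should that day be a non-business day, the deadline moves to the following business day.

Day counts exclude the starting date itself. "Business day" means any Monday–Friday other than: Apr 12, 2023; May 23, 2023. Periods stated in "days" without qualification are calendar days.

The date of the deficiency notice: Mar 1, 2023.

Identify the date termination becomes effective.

Jun 9, 2023

The last day of the acceptance period: counting 5 business days from Wednesday, Mar 1, 2023 (Mar 2, Mar 3, Mar 6, Mar 7, Mar 8, skipping weekends) reaches Wednesday, Mar 8, 2023.
Adding 28 calendar days to Mar 8, 2023 gives Apr 5, 2023, which is the last day of the revision period.
Adding 45 calendar days to Apr 5, 2023 gives May 20, 2023, which is the last day of the consultation period.
The date termination becomes effective: May 20, 2023 + 20 days = Jun 9, 2023. Jun 9, 2023 is a Friday and is not a listed holiday, so no roll-forward applies.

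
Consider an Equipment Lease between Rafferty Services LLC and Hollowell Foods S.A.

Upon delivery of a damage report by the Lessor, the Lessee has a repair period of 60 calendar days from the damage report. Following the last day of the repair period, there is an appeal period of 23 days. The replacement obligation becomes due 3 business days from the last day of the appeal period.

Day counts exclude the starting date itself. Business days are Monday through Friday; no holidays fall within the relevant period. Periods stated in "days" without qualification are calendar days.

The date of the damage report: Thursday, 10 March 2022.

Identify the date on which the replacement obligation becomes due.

Adding 60 calendar days to 10 March 2022 gives 9 May 2022, which is the last day of the repair period.
The last day of the appeal period: 23 calendar days after 9 May 2022 is 1 June 2022.
The date on which the replacement obligation becomes due: counting 3 business days from Wednesday, 1 June 2022 (Jun 2, Jun 3, Jun 6, skipping weekends) reaches Monday, 6 June 2022.

6 June 2022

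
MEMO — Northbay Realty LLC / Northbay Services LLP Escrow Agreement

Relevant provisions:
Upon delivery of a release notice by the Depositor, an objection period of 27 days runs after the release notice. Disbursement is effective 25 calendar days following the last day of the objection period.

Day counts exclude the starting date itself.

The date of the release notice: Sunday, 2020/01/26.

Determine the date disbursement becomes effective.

Adding 27 calendar days to 2020/01/26 gives 2020/02/22, which is the last day of the objection period.
The date disbursement becomes effective: 25 calendar days after 2020/02/22 is 2020/03/18.

2020/03/18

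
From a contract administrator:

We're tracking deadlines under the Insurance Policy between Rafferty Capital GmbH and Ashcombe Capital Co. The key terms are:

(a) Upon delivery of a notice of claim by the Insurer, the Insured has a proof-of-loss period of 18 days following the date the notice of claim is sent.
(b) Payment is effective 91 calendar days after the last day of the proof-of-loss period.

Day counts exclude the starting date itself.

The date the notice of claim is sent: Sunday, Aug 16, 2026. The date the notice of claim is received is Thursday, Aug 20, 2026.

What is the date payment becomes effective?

The last day of the proof-of-loss period: 18 calendar days after Aug 16, 2026 is Sep 3, 2026.
The date payment becomes effective: Sep 3, 2026 + 91 days = Dec 3, 2026.

Dec 3, 2026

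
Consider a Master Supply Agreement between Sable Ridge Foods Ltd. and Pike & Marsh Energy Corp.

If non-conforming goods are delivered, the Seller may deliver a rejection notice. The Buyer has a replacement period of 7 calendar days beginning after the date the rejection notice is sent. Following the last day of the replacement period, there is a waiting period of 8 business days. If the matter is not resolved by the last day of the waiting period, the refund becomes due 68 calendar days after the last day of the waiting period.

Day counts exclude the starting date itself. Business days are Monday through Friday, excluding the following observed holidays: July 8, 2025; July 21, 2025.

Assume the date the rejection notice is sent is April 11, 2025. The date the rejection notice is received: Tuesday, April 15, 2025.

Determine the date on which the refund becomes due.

July 7, 2025

The last day of the replacement period: April 11, 2025 + 7 days = April 18, 2025.
From Friday, April 18, 2025, 8 business days (Apr 21, Apr 22, Apr 23, Apr 24, Apr 25, Apr 28, Apr 29, Apr 30, skipping weekends) brings us to Wednesday, April 30, 2025, which is the last day of the waiting period.
The date on which the refund becomes due: April 30, 2025 + 68 days = July 7, 2025.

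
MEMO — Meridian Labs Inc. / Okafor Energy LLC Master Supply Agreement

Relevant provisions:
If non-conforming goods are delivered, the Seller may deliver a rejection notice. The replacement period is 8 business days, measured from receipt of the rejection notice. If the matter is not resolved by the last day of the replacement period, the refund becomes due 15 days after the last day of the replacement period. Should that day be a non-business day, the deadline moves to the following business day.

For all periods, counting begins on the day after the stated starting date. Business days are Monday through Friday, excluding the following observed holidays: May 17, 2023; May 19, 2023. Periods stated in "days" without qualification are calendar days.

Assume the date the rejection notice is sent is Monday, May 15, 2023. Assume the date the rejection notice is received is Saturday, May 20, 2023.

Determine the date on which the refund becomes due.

June 15, 2023

The last day of the replacement period: counting 8 business days from Saturday, May 20, 2023 (May 22, May 23, May 24, May 25, May 26, May 29, May 30, May 31, skipping weekends) reaches Wednesday, May 31, 2023.
The date on which the refund becomes due: 15 calendar days after May 31, 2023 is June 15, 2023. June 15, 2023 is a Thursday and is not a listed holiday, so no roll-forward applies.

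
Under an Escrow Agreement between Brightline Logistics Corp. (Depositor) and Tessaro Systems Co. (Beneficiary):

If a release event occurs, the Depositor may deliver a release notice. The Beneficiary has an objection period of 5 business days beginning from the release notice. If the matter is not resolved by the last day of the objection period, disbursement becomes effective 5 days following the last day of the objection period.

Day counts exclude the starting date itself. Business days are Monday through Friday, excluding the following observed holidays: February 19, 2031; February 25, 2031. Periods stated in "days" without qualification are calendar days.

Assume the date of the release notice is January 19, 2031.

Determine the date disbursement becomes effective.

The last day of the objection period: 5 business days after Sunday, January 19, 2031, skipping weekends — Jan 20, Jan 21, Jan 22, Jan 23, Jan 24 — lands on Friday, January 24, 2031.
The date disbursement becomes effective: January 24, 2031 + 5 days = January 29, 2031.

January 29, 2031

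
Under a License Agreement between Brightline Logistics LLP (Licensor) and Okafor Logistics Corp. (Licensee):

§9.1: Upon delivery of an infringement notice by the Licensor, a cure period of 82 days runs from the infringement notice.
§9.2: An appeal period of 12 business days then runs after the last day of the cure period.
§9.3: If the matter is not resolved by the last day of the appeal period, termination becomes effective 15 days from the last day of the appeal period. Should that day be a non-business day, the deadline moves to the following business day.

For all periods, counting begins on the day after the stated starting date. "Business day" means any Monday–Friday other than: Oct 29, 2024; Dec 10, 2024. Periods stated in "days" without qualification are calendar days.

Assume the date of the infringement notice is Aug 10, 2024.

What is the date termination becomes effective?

Dec 3, 2024

The last day of the cure period: Aug 10, 2024 + 82 days = Oct 31, 2024.
The last day of the appeal period: 12 business days after Thursday, Oct 31, 2024, skipping weekends — Nov 1, Nov 4, Nov 5, Nov 6, …, Nov 14, Nov 15, Nov 18 — lands on Monday, Nov 18, 2024.
The date termination becomes effective: Nov 18, 2024 + 15 days = Dec 3, 2024. Dec 3, 2024 is a Tuesday and is not a listed holiday, so no roll-forward applies.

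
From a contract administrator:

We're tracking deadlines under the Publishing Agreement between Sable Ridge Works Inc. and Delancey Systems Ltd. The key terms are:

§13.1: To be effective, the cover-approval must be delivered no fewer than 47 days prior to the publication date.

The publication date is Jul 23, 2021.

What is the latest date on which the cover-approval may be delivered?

Jun 6, 2021

Counting back 47 calendar days from Jul 23, 2021 gives Jun 6, 2021.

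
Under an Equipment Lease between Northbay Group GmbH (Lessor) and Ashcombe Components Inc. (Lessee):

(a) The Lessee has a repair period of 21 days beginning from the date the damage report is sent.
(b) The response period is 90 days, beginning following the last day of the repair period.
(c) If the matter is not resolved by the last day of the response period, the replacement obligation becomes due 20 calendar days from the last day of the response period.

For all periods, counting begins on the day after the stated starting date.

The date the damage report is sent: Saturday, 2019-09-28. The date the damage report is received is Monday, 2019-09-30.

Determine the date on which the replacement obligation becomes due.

2020-02-06

The last day of the repair period: 2019-09-28 + 21 days = 2019-10-19.
The last day of the response period: 90 calendar days after 2019-10-19 is 2020-01-17.
The date on which the replacement obligation becomes due: 20 calendar days after 2020-01-17 is 2020-02-06.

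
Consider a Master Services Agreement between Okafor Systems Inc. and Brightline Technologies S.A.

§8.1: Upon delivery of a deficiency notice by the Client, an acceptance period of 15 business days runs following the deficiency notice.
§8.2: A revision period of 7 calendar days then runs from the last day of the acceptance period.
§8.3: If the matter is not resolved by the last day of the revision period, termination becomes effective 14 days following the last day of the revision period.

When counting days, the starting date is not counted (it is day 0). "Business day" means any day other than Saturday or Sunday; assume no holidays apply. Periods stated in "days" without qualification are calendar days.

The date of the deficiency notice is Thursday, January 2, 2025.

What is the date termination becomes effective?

From Thursday, January 2, 2025, 15 business days (Jan 3, Jan 6, Jan 7, Jan 8, …, Jan 21, Jan 22, Jan 23, skipping weekends) brings us to Thursday, January 23, 2025, which is the last day of the acceptance period.
Adding 7 calendar days to January 23, 2025 gives January 30, 2025, which is the last day of the revision period.
The date termination becomes effective: 14 calendar days after January 30, 2025 is February 13, 2025.

February 13, 2025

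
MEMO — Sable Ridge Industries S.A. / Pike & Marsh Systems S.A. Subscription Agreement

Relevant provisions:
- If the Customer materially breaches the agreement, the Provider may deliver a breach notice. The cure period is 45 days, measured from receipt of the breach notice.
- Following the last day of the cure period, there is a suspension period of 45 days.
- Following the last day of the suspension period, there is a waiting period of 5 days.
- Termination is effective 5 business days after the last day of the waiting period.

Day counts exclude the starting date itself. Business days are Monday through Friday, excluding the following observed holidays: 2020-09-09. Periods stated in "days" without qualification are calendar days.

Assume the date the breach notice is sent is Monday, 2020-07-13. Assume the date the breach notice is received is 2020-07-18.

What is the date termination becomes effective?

2020-10-28

The last day of the cure period: 2020-07-18 + 45 days = 2020-09-01.
The last day of the suspension period: 2020-09-01 + 45 days = 2020-10-16.
Adding 5 calendar days to 2020-10-16 gives 2020-10-21, which is the last day of the waiting period.
The date termination becomes effective: counting 5 business days from Wednesday, 2020-10-21 (Oct 22, Oct 23, Oct 26, Oct 27, Oct 28, skipping weekends) reaches Wednesday, 2020-10-28.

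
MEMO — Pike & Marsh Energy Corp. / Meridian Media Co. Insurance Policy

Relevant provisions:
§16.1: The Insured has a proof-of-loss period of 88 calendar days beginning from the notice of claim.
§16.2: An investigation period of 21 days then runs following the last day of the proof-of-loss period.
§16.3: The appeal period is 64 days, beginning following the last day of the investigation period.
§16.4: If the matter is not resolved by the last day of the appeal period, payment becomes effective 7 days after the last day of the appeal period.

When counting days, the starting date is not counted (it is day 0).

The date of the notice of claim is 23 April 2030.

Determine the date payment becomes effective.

Adding 88 calendar days to 23 April 2030 gives 20 July 2030, which is the last day of the proof-of-loss period.
Adding 21 calendar days to 20 July 2030 gives 10 August 2030, which is the last day of the investigation period.
The last day of the appeal period: 64 calendar days after 10 August 2030 is 13 October 2030.
The date payment becomes effective: 7 calendar days after 13 October 2030 is 20 October 2030.

20 October 2030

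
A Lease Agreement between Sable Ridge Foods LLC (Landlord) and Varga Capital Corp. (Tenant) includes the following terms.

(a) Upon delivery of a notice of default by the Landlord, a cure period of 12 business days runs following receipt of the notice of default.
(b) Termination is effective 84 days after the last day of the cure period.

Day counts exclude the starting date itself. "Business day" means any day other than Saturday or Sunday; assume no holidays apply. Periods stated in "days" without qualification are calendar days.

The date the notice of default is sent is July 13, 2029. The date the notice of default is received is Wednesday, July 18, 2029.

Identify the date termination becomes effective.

October 26, 2029

The last day of the cure period: 12 business days after Wednesday, July 18, 2029, skipping weekends — Jul 19, Jul 20, Jul 23, Jul 24, …, Aug 1, Aug 2, Aug 3 — lands on Friday, August 3, 2029.
Adding 84 calendar days to August 3, 2029 gives October 26, 2029, which is the date termination becomes effective.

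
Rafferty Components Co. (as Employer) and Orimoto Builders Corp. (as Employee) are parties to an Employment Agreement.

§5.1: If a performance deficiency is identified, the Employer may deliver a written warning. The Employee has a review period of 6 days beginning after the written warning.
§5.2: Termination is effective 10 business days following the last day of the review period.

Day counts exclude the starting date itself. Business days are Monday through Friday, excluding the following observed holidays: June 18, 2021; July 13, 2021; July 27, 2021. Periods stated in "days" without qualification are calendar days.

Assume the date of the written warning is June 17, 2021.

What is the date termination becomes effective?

July 7, 2021

The last day of the review period: June 17, 2021 + 6 days = June 23, 2021.
From Wednesday, June 23, 2021, 10 business days (Jun 24, Jun 25, Jun 28, Jun 29, Jun 30, Jul 1, Jul 2, Jul 5, Jul 6, Jul 7, skipping weekends) brings us to Wednesday, July 7, 2021, which is the date termination becomes effective.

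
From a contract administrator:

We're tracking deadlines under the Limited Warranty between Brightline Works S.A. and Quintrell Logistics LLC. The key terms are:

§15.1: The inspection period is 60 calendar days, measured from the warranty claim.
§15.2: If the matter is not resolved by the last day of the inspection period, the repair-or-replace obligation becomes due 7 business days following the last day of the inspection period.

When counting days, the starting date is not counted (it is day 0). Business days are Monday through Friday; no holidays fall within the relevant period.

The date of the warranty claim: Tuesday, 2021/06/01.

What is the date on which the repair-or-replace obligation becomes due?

The last day of the inspection period: 60 calendar days after 2021/06/01 is 2021/07/31.
The date on which the repair-or-replace obligation becomes due: 7 business days after Saturday, 2021/07/31, skipping weekends — Aug 2, Aug 3, Aug 4, Aug 5, Aug 6, Aug 9, Aug 10 — lands on Tuesday, 2021/08/10.

2021/08/10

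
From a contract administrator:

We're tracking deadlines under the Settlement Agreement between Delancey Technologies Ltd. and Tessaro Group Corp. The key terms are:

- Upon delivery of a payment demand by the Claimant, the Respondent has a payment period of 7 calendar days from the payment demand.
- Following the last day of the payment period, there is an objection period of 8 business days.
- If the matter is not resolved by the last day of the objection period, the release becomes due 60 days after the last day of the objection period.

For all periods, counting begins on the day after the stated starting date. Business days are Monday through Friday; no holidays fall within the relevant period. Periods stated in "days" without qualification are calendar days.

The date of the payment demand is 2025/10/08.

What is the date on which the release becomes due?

Adding 7 calendar days to 2025/10/08 gives 2025/10/15, which is the last day of the payment period.
From Wednesday, 2025/10/15, 8 business days (Oct 16, Oct 17, Oct 20, Oct 21, Oct 22, Oct 23, Oct 24, Oct 27, skipping weekends) brings us to Monday, 2025/10/27, which is the last day of the objection period.
Adding 60 calendar days to 2025/10/27 gives 2025/12/26, which is the date on which the release becomes due.

2025/12/26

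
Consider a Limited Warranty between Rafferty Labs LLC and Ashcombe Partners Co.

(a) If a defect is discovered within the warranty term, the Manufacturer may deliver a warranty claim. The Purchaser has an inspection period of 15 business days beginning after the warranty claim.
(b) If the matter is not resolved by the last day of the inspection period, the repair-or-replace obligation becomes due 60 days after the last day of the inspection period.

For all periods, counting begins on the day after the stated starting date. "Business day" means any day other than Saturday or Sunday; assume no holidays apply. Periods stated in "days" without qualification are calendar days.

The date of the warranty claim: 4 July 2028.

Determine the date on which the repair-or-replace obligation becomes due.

The last day of the inspection period: counting 15 business days from Tuesday, 4 July 2028 (Jul 5, Jul 6, Jul 7, Jul 10, …, Jul 21, Jul 24, Jul 25, skipping weekends) reaches Tuesday, 25 July 2028.
The date on which the repair-or-replace obligation becomes due: 60 calendar days after 25 July 2028 is 23 September 2028.

23 September 2028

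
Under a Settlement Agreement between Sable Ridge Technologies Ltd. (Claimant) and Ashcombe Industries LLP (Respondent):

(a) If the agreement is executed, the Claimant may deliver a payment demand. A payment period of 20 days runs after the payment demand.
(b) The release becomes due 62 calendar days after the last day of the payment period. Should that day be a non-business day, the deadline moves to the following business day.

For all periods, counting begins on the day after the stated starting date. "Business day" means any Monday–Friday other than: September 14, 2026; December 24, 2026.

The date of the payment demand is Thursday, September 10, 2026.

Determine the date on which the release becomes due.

December 1, 2026

Adding 20 calendar days to September 10, 2026 gives September 30, 2026, which is the last day of the payment period.
The date on which the release becomes due: 62 calendar days after September 30, 2026 is December 1, 2026. December 1, 2026 is a Tuesday and is not a listed holiday, so no roll-forward applies.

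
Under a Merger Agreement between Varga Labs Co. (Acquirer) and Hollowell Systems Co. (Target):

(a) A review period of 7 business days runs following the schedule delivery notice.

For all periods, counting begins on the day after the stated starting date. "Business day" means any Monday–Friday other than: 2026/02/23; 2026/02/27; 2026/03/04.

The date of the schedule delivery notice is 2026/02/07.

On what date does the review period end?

2026/02/17

The last day of the review period: counting 7 business days from Saturday, 2026/02/07 (Feb 9, Feb 10, Feb 11, Feb 12, Feb 13, Feb 16, Feb 17, skipping weekends) reaches Tuesday, 2026/02/17.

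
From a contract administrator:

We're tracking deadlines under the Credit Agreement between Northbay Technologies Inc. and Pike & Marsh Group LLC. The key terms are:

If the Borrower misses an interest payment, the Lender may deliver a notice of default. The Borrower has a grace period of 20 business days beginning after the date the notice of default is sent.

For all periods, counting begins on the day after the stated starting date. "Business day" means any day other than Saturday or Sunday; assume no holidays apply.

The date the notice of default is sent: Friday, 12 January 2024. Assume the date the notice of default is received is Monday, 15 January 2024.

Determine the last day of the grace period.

9 February 2024

From Friday, 12 January 2024, 20 business days (Jan 15, Jan 16, Jan 17, Jan 18, …, Feb 7, Feb 8, Feb 9, skipping weekends) brings us to Friday, 9 February 2024, which is the last day of the grace period.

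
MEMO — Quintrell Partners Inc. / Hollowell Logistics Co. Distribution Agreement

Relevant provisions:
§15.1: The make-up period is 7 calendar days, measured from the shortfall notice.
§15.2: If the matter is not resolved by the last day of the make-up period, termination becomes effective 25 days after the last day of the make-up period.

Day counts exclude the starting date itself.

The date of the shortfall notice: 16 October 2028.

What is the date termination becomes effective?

The last day of the make-up period: 16 October 2028 + 7 days = 23 October 2028.
The date termination becomes effective: 23 October 2028 + 25 days = 17 November 2028.

17 November 2028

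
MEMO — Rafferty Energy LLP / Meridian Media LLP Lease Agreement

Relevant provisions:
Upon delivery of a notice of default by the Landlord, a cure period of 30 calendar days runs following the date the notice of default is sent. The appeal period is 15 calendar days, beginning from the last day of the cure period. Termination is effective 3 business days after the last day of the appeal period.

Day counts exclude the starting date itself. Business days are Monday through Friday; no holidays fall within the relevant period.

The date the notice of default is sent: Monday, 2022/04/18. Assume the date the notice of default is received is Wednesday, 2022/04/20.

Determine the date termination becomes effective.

2022/06/07

Adding 30 calendar days to 2022/04/18 gives 2022/05/18, which is the last day of the cure period.
The last day of the appeal period: 2022/05/18 + 15 days = 2022/06/02.
From Thursday, 2022/06/02, 3 business days (Jun 3, Jun 6, Jun 7, skipping weekends) brings us to Tuesday, 2022/06/07, which is the date termination becomes effective.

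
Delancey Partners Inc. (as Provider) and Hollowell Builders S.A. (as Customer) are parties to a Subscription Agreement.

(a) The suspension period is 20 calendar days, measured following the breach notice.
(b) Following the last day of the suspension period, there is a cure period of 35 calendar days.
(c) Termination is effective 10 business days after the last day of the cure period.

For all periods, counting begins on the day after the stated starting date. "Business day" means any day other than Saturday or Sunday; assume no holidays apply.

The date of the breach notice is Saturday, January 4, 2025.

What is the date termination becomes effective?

The last day of the suspension period: 20 calendar days after January 4, 2025 is January 24, 2025.
Adding 35 calendar days to January 24, 2025 gives February 28, 2025, which is the last day of the cure period.
From Friday, February 28, 2025, 10 business days (Mar 3, Mar 4, Mar 5, Mar 6, Mar 7, Mar 10, Mar 11, Mar 12, Mar 13, Mar 14, skipping weekends) brings us to Friday, March 14, 2025, which is the date termination becomes effective.

March 14, 2025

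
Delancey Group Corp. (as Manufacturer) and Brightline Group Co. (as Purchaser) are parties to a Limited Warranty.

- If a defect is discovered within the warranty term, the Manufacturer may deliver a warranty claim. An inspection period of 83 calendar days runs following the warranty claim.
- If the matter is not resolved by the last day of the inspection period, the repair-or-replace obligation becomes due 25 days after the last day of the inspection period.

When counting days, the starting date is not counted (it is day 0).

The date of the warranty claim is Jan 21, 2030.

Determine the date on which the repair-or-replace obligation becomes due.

The last day of the inspection period: Jan 21, 2030 + 83 days = Apr 14, 2030.
The date on which the repair-or-replace obligation becomes due: 25 calendar days after Apr 14, 2030 is May 9, 2030.

May 9, 2030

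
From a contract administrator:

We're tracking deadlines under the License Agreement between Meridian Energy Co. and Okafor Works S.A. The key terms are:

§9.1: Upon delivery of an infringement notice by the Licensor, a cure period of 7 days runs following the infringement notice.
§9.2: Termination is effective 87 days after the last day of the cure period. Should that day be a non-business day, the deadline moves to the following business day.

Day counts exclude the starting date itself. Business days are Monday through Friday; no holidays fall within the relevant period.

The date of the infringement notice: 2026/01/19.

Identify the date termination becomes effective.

The last day of the cure period: 2026/01/19 + 7 days = 2026/01/26.
The date termination becomes effective: 2026/01/26 + 87 days = 2026/04/23. 2026/04/23 is a Thursday, so no roll-forward applies.

2026/04/23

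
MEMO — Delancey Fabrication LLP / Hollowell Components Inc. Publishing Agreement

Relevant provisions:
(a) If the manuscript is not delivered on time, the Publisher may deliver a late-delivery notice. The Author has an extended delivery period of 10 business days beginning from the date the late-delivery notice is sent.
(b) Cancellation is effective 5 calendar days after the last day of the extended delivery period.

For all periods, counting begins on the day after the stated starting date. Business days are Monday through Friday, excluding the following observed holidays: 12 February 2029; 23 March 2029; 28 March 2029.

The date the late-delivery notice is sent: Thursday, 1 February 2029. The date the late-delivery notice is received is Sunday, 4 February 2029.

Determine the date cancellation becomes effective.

21 February 2029

From Thursday, 1 February 2029, 10 business days (Feb 2, Feb 5, Feb 6, Feb 7, Feb 8, Feb 9, Feb 13, Feb 14, Feb 15, Feb 16, skipping weekends and the listed holiday on Feb 12) brings us to Friday, 16 February 2029, which is the last day of the extended delivery period.
The date cancellation becomes effective: 16 February 2029 + 5 days = 21 February 2029.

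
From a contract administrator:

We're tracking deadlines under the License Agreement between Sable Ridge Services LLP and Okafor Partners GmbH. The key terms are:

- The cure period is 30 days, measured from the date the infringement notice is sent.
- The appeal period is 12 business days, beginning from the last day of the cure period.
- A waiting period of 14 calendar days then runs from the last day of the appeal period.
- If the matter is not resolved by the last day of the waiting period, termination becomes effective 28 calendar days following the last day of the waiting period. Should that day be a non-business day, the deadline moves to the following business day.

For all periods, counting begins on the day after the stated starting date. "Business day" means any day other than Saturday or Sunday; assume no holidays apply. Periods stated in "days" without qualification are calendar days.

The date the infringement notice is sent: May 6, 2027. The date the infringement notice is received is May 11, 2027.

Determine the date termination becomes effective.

The last day of the cure period: 30 calendar days after May 6, 2027 is Jun 5, 2027.
From Saturday, Jun 5, 2027, 12 business days (Jun 7, Jun 8, Jun 9, Jun 10, …, Jun 18, Jun 21, Jun 22, skipping weekends) brings us to Tuesday, Jun 22, 2027, which is the last day of the appeal period.
The last day of the waiting period: Jun 22, 2027 + 14 days = Jul 6, 2027.
Adding 28 calendar days to Jul 6, 2027 gives Aug 3, 2027, which is the date termination becomes effective. Aug 3, 2027 is a Tuesday, so no roll-forward applies.

Aug 3, 2027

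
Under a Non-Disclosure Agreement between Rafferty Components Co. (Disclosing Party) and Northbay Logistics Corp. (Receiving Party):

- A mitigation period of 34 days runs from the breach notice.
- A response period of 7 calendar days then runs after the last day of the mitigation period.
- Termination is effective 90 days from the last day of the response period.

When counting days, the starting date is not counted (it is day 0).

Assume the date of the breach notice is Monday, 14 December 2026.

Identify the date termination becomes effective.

Adding 34 calendar days to 14 December 2026 gives 17 January 2027, which is the last day of the mitigation period.
The last day of the response period: 17 January 2027 + 7 days = 24 January 2027.
The date termination becomes effective: 24 January 2027 + 90 days = 24 April 2027.

24 April 2027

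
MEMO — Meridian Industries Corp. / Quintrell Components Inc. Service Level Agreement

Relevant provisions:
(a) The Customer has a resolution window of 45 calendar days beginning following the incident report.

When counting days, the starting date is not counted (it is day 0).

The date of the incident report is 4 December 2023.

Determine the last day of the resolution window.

18 January 2024

Adding 45 calendar days to 4 December 2023 gives 18 January 2024, which is the last day of the resolution window.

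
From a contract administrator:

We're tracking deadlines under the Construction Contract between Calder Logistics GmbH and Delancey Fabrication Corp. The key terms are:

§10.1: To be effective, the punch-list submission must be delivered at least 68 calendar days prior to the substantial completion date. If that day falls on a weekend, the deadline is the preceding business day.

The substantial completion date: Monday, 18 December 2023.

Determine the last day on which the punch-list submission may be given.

11 October 2023

18 December 2023 minus 68 days is 11 October 2023. That is a Wednesday, so no adjustment is needed.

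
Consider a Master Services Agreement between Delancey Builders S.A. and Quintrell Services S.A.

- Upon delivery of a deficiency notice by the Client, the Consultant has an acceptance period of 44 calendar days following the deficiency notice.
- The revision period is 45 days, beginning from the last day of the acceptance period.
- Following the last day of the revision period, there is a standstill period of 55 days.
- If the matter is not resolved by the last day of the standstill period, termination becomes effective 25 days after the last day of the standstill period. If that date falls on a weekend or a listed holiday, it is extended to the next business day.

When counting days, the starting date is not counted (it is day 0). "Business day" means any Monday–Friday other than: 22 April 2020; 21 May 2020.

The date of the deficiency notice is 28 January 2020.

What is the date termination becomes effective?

The last day of the acceptance period: 28 January 2020 + 44 days = 12 March 2020.
The last day of the revision period: 12 March 2020 + 45 days = 26 April 2020.
Adding 55 calendar days to 26 April 2020 gives 20 June 2020, which is the last day of the standstill period.
Adding 25 calendar days to 20 June 2020 gives 15 July 2020, which is the date termination becomes effective. 15 July 2020 is a Wednesday and is not a listed holiday, so no roll-forward applies.

15 July 2020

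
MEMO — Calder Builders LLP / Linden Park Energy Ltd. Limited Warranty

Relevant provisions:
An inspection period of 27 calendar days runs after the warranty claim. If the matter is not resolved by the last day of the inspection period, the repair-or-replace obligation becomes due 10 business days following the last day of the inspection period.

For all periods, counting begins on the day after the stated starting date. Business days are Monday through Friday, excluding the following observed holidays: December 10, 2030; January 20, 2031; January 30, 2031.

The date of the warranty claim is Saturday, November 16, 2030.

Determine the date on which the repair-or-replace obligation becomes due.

The last day of the inspection period: November 16, 2030 + 27 days = December 13, 2030.
From Friday, December 13, 2030, 10 business days (Dec 16, Dec 17, Dec 18, Dec 19, Dec 20, Dec 23, Dec 24, Dec 25, Dec 26, Dec 27, skipping weekends) brings us to Friday, December 27, 2030, which is the date on which the repair-or-replace obligation becomes due.

December 27, 2030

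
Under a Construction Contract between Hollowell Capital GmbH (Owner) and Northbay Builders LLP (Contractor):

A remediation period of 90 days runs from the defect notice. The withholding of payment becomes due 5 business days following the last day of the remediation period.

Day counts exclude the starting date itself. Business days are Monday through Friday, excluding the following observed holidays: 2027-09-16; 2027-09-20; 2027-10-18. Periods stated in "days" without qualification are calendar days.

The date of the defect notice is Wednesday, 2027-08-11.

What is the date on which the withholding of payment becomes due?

2027-11-16

Adding 90 calendar days to 2027-08-11 gives 2027-11-09, which is the last day of the remediation period.
From Tuesday, 2027-11-09, 5 business days (Nov 10, Nov 11, Nov 12, Nov 15, Nov 16, skipping weekends) brings us to Tuesday, 2027-11-16, which is the date on which the withholding of payment becomes due.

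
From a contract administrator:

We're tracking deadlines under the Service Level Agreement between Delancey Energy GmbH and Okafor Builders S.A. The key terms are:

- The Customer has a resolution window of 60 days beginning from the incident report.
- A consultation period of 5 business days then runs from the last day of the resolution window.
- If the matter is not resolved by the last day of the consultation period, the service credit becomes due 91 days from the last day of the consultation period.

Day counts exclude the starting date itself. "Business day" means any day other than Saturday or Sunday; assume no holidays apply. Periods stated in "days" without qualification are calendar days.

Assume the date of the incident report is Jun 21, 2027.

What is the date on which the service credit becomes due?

Adding 60 calendar days to Jun 21, 2027 gives Aug 20, 2027, which is the last day of the resolution window.
The last day of the consultation period: 5 business days after Friday, Aug 20, 2027, skipping weekends — Aug 23, Aug 24, Aug 25, Aug 26, Aug 27 — lands on Friday, Aug 27, 2027.
The date on which the service credit becomes due: 91 calendar days after Aug 27, 2027 is Nov 26, 2027.

Nov 26, 2027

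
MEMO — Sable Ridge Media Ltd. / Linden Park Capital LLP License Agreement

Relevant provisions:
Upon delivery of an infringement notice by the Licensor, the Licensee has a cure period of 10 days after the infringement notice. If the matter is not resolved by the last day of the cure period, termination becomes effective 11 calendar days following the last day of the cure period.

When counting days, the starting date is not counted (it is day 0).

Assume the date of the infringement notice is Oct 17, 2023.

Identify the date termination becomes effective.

Nov 7, 2023

The last day of the cure period: Oct 17, 2023 + 10 days = Oct 27, 2023.
Adding 11 calendar days to Oct 27, 2023 gives Nov 7, 2023, which is the date termination becomes effective.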